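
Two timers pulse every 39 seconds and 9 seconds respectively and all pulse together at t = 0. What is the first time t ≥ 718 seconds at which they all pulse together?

Joint pulses occur at multiples of LCM(39, 9).
39 = 3 × 13
9 = 3^2
LCM(39, 9) = 3^2 × 13 = 117.
Smallest multiple of 117 that is ≥ 718: ⌈718/117⌉ × 117 = 7 × 117 = 819.

819 seconds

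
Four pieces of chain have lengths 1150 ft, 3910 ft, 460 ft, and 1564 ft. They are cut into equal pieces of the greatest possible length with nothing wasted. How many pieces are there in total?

Piece length = gcd(1150, 3910, 460, 1564).
1150 = 2 × 5^2 × 23
3910 = 2 × 5 × 17 × 23
460 = 2^2 × 5 × 23
1564 = 2^2 × 17 × 23
gcd(1150, 3910, 460, 1564) = 2 × 23 = 46.
Total pieces = 1150/46 + 3910/46 + 460/46 + 1564/46 = 25 + 85 + 10 + 34 = 154.

154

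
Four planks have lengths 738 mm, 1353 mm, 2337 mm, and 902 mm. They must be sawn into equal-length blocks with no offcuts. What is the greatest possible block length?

This is the greatest common divisor of 738, 1353, 2337, and 902.
738 = 2 × 3^2 × 41
1353 = 3 × 11 × 41
2337 = 3 × 19 × 41
902 = 2 × 11 × 41
gcd(738, 1353, 2337, 902) = 41.

41 mm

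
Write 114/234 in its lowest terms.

19/39

114 = 2 × 3 × 19
234 = 2 × 3^2 × 13
gcd(114, 234) = 2 × 3 = 6.
Divide numerator and denominator by 6: 114/234 = 19/39.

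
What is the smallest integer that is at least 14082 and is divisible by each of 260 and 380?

The integer must be a common multiple of 260 and 380, so a multiple of their LCM.
260 = 2^2 × 5 × 13
380 = 2^2 × 5 × 19
LCM(260, 380) = 2^2 × 5 × 13 × 19 = 4940.
Smallest multiple of 4940 that is ≥ 14082: ⌈14082/4940⌉ × 4940 = 3 × 4940 = 14820.

14820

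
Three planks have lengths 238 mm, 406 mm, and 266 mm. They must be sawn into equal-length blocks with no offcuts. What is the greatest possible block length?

14 mm

This is the greatest common divisor of 238, 406, and 266.
238 = 2 × 7 × 17
406 = 2 × 7 × 29
266 = 2 × 7 × 19
gcd(238, 406, 266) = 2 × 7 = 14.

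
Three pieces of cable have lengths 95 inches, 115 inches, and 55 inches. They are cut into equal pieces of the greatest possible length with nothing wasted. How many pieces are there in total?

53

Piece length = gcd(95, 115, 55).
95 = 5 × 19
115 = 5 × 23
55 = 5 × 11
gcd(95, 115, 55) = 5.
Total pieces = 95/5 + 115/5 + 55/5 = 19 + 23 + 11 = 53.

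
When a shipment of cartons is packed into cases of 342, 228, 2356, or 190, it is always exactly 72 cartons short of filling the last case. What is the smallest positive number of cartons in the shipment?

105948

Being 72 short of a full case of size k means N ≡ −72 (mod k), i.e. N + 72 is a multiple of each size.
342 = 2 × 3^2 × 19
228 = 2^2 × 3 × 19
2356 = 2^2 × 19 × 31
190 = 2 × 5 × 19
LCM(342, 228, 2356, 190) = 2^2 × 3^2 × 5 × 19 × 31 = 106020.
Smallest positive N is 106020 − 72 = 105948.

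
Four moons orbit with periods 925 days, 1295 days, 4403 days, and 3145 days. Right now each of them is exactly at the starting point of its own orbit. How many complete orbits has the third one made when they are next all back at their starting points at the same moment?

The first common completion time is the LCM of the periods.
925 = 5^2 × 37
1295 = 5 × 7 × 37
4403 = 7 × 17 × 37
3145 = 5 × 17 × 37
LCM(925, 1295, 4403, 3145) = 5^2 × 7 × 17 × 37 = 110075.
Orbits for period 4403: 110075 / 4403 = 25.

25 orbits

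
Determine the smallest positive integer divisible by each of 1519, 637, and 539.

1519 = 7^2 × 31
637 = 7^2 × 13
539 = 7^2 × 11
LCM(1519, 637, 539) = 7^2 × 11 × 13 × 31 = 217217.

217217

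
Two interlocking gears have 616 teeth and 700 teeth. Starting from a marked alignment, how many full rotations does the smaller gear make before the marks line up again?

25 rotations

The first common completion time is the LCM of the periods.
616 = 2^3 × 7 × 11
700 = 2^2 × 5^2 × 7
LCM(616, 700) = 2^3 × 5^2 × 7 × 11 = 15400.
Rotations for period 616: 15400 / 616 = 25.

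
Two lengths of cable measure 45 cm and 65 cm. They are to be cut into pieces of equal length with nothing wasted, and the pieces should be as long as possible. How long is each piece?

5 cm

Each piece length must divide every original length, so the longest possible is gcd(45, 65).
45 = 3^2 × 5
65 = 5 × 13
gcd(45, 65) = 5.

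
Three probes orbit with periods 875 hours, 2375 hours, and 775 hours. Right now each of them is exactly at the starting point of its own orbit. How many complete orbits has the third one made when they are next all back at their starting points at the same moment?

The first common completion time is the LCM of the periods.
875 = 5^3 × 7
2375 = 5^3 × 19
775 = 5^2 × 31
LCM(875, 2375, 775) = 5^3 × 7 × 19 × 31 = 515375.
Orbits for period 775: 515375 / 775 = 665.

665 orbits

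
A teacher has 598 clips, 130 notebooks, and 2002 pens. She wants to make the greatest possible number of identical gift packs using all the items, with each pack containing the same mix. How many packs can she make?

The pack count must divide each quantity, so the greatest is gcd(598, 130, 2002).
598 = 2 × 13 × 23
130 = 2 × 5 × 13
2002 = 2 × 7 × 11 × 13
gcd(598, 130, 2002) = 2 × 13 = 26.

26 packs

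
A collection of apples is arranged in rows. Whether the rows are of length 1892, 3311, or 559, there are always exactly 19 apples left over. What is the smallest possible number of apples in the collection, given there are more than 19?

N − 19 must be a common multiple of 1892, 3311, and 559.
1892 = 2^2 × 11 × 43
3311 = 7 × 11 × 43
559 = 13 × 43
LCM(1892, 3311, 559) = 2^2 × 7 × 11 × 13 × 43 = 172172.
Smallest N > 19 is LCM + 19 = 172172 + 19 = 172191.

172191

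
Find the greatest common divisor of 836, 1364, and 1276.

44

836 = 2^2 × 11 × 19
1364 = 2^2 × 11 × 31
1276 = 2^2 × 11 × 29
gcd(836, 1364, 1276) = 2^2 × 11 = 44.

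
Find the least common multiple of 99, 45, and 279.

99 = 3^2 × 11
45 = 3^2 × 5
279 = 3^2 × 31
LCM(99, 45, 279) = 3^2 × 5 × 11 × 31 = 15345.

15345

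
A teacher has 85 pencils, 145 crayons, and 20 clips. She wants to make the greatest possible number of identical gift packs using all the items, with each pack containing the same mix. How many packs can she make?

The pack count must divide each quantity, so the greatest is gcd(85, 145, 20).
85 = 5 × 17
145 = 5 × 29
20 = 2^2 × 5
gcd(85, 145, 20) = 5.

5 packs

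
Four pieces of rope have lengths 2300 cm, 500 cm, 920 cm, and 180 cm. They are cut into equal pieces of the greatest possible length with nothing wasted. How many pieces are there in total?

Piece length = gcd(2300, 500, 920, 180).
2300 = 2^2 × 5^2 × 23
500 = 2^2 × 5^3
920 = 2^3 × 5 × 23
180 = 2^2 × 3^2 × 5
gcd(2300, 500, 920, 180) = 2^2 × 5 = 20.
Total pieces = 2300/20 + 500/20 + 920/20 + 180/20 = 115 + 25 + 46 + 9 = 195.

195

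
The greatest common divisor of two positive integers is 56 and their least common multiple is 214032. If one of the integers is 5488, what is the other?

For two integers, gcd × lcm = product, so the other is (56 × 214032) / 5488 = 11985792 / 5488 = 2184.

2184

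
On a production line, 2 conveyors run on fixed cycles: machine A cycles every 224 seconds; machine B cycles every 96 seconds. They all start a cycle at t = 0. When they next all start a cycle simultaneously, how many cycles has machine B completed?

7 cycles

The first common completion time is the LCM of the periods.
224 = 2^5 × 7
96 = 2^5 × 3
LCM(224, 96) = 2^5 × 3 × 7 = 672.
Cycles for period 96: 672 / 96 = 7.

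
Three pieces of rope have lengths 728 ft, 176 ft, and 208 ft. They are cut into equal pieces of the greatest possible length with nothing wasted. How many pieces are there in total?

139

Piece length = gcd(728, 176, 208).
728 = 2^3 × 7 × 13
176 = 2^4 × 11
208 = 2^4 × 13
gcd(728, 176, 208) = 2^3 = 8.
Total pieces = 728/8 + 176/8 + 208/8 = 91 + 22 + 26 = 139.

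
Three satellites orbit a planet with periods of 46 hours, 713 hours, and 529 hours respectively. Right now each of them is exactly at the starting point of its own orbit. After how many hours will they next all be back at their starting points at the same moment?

32798 hours

We need the least common multiple of the intervals.
46 = 2 × 23
713 = 23 × 31
529 = 23^2
LCM(46, 713, 529) = 2 × 23^2 × 31 = 32798.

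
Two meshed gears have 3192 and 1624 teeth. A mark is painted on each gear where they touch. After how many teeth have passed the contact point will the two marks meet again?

92568 teeth

They coincide at every common multiple of the periods; the first is the LCM.
3192 = 2^3 × 3 × 7 × 19
1624 = 2^3 × 7 × 29
LCM(3192, 1624) = 2^3 × 3 × 7 × 19 × 29 = 92568.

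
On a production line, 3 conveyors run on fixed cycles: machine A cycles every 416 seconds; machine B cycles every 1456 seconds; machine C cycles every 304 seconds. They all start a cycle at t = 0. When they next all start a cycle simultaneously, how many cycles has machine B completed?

38 cycles

The first common completion time is the LCM of the periods.
416 = 2^5 × 13
1456 = 2^4 × 7 × 13
304 = 2^4 × 19
LCM(416, 1456, 304) = 2^5 × 7 × 13 × 19 = 55328.
Cycles for period 1456: 55328 / 1456 = 38.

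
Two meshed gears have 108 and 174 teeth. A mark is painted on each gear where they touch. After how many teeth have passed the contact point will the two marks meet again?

3132 teeth

They coincide at every common multiple of the periods; the first is the LCM.
108 = 2^2 × 3^3
174 = 2 × 3 × 29
LCM(108, 174) = 2^2 × 3^3 × 29 = 3132.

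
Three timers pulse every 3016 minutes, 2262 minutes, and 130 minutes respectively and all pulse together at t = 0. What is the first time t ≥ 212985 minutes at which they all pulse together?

Joint pulses occur at multiples of LCM(3016, 2262, 130).
3016 = 2^3 × 13 × 29
2262 = 2 × 3 × 13 × 29
130 = 2 × 5 × 13
LCM(3016, 2262, 130) = 2^3 × 3 × 5 × 13 × 29 = 45240.
Smallest multiple of 45240 that is ≥ 212985: ⌈212985/45240⌉ × 45240 = 5 × 45240 = 226200.

226200 minutes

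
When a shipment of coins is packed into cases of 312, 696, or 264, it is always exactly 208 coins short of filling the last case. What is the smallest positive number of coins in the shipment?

Being 208 short of a full case of size k means N ≡ −208 (mod k), i.e. N + 208 is a multiple of each size.
312 = 2^3 × 3 × 13
696 = 2^3 × 3 × 29
264 = 2^3 × 3 × 11
LCM(312, 696, 264) = 2^3 × 3 × 11 × 13 × 29 = 99528.
Smallest positive N is 99528 − 208 = 99320.

99320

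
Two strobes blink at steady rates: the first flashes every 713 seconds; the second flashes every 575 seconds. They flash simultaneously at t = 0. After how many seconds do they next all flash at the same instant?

17825 seconds

The first simultaneous occurrence is after LCM of the individual periods.
713 = 23 × 31
575 = 5^2 × 23
LCM(713, 575) = 5^2 × 23 × 31 = 17825.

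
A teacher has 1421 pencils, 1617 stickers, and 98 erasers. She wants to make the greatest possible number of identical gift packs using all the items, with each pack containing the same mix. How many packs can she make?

49 packs

The pack count must divide each quantity, so the greatest is gcd(1421, 1617, 98).
1421 = 7^2 × 29
1617 = 3 × 7^2 × 11
98 = 2 × 7^2
gcd(1421, 1617, 98) = 7^2 = 49.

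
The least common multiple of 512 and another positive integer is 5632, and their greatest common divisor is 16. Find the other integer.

gcd × lcm = product of the two integers, so the other integer is (16 × 5632) / 512 = 176.

176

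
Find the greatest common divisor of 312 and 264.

24

312 = 2^3 × 3 × 13
264 = 2^3 × 3 × 11
gcd(312, 264) = 2^3 × 3 = 24.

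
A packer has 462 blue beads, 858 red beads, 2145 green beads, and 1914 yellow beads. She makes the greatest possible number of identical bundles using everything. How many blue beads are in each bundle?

14

Number of bundles = gcd(462, 858, 2145, 1914).
462 = 2 × 3 × 7 × 11
858 = 2 × 3 × 11 × 13
2145 = 3 × 5 × 11 × 13
1914 = 2 × 3 × 11 × 29
gcd(462, 858, 2145, 1914) = 3 × 11 = 33.
blue beads per bundle = 462 / 33 = 14.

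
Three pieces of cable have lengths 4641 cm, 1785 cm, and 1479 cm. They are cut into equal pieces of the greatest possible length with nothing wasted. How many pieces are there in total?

155

Piece length = gcd(4641, 1785, 1479).
4641 = 3 × 7 × 13 × 17
1785 = 3 × 5 × 7 × 17
1479 = 3 × 17 × 29
gcd(4641, 1785, 1479) = 3 × 17 = 51.
Total pieces = 4641/51 + 1785/51 + 1479/51 = 91 + 35 + 29 = 155.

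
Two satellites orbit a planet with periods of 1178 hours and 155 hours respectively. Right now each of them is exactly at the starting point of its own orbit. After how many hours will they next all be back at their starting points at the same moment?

They coincide at every common multiple of the periods; the first is the LCM.
1178 = 2 × 19 × 31
155 = 5 × 31
LCM(1178, 155) = 2 × 5 × 19 × 31 = 5890.

5890 hours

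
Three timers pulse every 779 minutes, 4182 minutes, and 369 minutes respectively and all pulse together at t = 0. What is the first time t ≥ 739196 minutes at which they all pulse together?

953496 minutes

Joint pulses occur at multiples of LCM(779, 4182, 369).
779 = 19 × 41
4182 = 2 × 3 × 17 × 41
369 = 3^2 × 41
LCM(779, 4182, 369) = 2 × 3^2 × 17 × 19 × 41 = 238374.
Smallest multiple of 238374 that is ≥ 739196: ⌈739196/238374⌉ × 238374 = 4 × 238374 = 953496.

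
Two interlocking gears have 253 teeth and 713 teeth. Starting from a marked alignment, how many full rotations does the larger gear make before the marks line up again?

They are all back at their starting positions together after one LCM of the periods.
253 = 11 × 23
713 = 23 × 31
LCM(253, 713) = 11 × 23 × 31 = 7843.
Rotations for period 713: 7843 / 713 = 11.

11 rotations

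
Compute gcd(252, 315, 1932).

21

252 = 2^2 × 3^2 × 7
315 = 3^2 × 5 × 7
1932 = 2^2 × 3 × 7 × 23
gcd(252, 315, 1932) = 3 × 7 = 21.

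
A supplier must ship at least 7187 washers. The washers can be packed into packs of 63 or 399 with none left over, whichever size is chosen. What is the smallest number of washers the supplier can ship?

8379

The number of washers must be a common multiple of 63 and 399, so a multiple of their LCM.
63 = 3^2 × 7
399 = 3 × 7 × 19
LCM(63, 399) = 3^2 × 7 × 19 = 1197.
Smallest multiple of 1197 that is ≥ 7187: ⌈7187/1197⌉ × 1197 = 7 × 1197 = 8379.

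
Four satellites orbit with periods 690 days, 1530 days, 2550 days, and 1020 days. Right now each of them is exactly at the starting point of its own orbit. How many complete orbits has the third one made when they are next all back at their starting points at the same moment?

138 orbits

The first common completion time is the LCM of the periods.
690 = 2 × 3 × 5 × 23
1530 = 2 × 3^2 × 5 × 17
2550 = 2 × 3 × 5^2 × 17
1020 = 2^2 × 3 × 5 × 17
LCM(690, 1530, 2550, 1020) = 2^2 × 3^2 × 5^2 × 17 × 23 = 351900.
Orbits for period 2550: 351900 / 2550 = 138.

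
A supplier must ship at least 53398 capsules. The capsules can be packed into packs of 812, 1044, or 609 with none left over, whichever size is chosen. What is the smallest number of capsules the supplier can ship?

58464

The number of capsules must be a common multiple of 812, 1044, and 609, so a multiple of their LCM.
812 = 2^2 × 7 × 29
1044 = 2^2 × 3^2 × 29
609 = 3 × 7 × 29
LCM(812, 1044, 609) = 2^2 × 3^2 × 7 × 29 = 7308.
Smallest multiple of 7308 that is ≥ 53398: ⌈53398/7308⌉ × 7308 = 8 × 7308 = 58464.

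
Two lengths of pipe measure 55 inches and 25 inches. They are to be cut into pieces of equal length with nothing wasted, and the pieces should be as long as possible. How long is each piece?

The greatest length dividing all of 55 and 25 is their gcd.
55 = 5 × 11
25 = 5^2
gcd(55, 25) = 5.

5 inches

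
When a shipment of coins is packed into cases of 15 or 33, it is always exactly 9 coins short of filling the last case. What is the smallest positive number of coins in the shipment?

156

Being 9 short of a full case of size k means N ≡ −9 (mod k), i.e. N + 9 is a multiple of each size.
15 = 3 × 5
33 = 3 × 11
LCM(15, 33) = 3 × 5 × 11 = 165.
Smallest positive N is 165 − 9 = 156.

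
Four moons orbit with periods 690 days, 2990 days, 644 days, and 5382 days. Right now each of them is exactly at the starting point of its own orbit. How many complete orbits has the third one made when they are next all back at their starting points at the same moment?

They are all back at their starting positions together after one LCM of the periods.
690 = 2 × 3 × 5 × 23
2990 = 2 × 5 × 13 × 23
644 = 2^2 × 7 × 23
5382 = 2 × 3^2 × 13 × 23
LCM(690, 2990, 644, 5382) = 2^2 × 3^2 × 5 × 7 × 13 × 23 = 376740.
Orbits for period 644: 376740 / 644 = 585.

585 orbits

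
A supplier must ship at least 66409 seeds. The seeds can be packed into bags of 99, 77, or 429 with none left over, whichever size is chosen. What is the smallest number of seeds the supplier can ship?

72072

The number of seeds must be a common multiple of 99, 77, and 429, so a multiple of their LCM.
99 = 3^2 × 11
77 = 7 × 11
429 = 3 × 11 × 13
LCM(99, 77, 429) = 3^2 × 7 × 11 × 13 = 9009.
Smallest multiple of 9009 that is ≥ 66409: ⌈66409/9009⌉ × 9009 = 8 × 9009 = 72072.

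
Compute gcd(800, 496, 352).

800 = 2^5 × 5^2
496 = 2^4 × 31
352 = 2^5 × 11
gcd(800, 496, 352) = 2^4 = 16.

16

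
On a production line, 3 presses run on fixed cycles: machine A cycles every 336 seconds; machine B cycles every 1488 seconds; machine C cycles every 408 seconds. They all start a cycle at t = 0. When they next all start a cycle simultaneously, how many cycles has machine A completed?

All finish a whole number of cycles simultaneously at t = LCM of the periods.
336 = 2^4 × 3 × 7
1488 = 2^4 × 3 × 31
408 = 2^3 × 3 × 17
LCM(336, 1488, 408) = 2^4 × 3 × 7 × 17 × 31 = 177072.
Cycles for period 336: 177072 / 336 = 527.

527 cycles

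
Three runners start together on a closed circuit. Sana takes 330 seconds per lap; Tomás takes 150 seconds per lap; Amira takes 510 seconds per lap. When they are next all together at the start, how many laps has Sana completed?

They are all back at their starting positions together after one LCM of the periods.
330 = 2 × 3 × 5 × 11
150 = 2 × 3 × 5^2
510 = 2 × 3 × 5 × 17
LCM(330, 150, 510) = 2 × 3 × 5^2 × 11 × 17 = 28050.
Laps for period 330: 28050 / 330 = 85.

85 laps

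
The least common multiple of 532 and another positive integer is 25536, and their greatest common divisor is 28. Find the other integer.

gcd × lcm = product of the two integers, so the other integer is (28 × 25536) / 532 = 1344.

1344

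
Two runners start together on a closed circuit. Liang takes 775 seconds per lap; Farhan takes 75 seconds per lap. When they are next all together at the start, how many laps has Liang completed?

They are all back at their starting positions together after one LCM of the periods.
775 = 5^2 × 31
75 = 3 × 5^2
LCM(775, 75) = 3 × 5^2 × 31 = 2325.
Laps for period 775: 2325 / 775 = 3.

3 laps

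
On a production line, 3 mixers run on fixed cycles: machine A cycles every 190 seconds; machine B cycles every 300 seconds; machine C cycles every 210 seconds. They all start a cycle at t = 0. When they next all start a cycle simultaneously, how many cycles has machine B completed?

All finish a whole number of cycles simultaneously at t = LCM of the periods.
190 = 2 × 5 × 19
300 = 2^2 × 3 × 5^2
210 = 2 × 3 × 5 × 7
LCM(190, 300, 210) = 2^2 × 3 × 5^2 × 7 × 19 = 39900.
Cycles for period 300: 39900 / 300 = 133.

133 cycles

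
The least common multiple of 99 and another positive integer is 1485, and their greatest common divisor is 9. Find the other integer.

gcd × lcm = product of the two integers, so the other integer is (9 × 1485) / 99 = 135.

135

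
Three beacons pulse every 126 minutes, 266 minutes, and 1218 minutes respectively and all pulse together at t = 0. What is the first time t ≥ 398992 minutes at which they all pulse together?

Joint pulses occur at multiples of LCM(126, 266, 1218).
126 = 2 × 3^2 × 7
266 = 2 × 7 × 19
1218 = 2 × 3 × 7 × 29
LCM(126, 266, 1218) = 2 × 3^2 × 7 × 19 × 29 = 69426.
Smallest multiple of 69426 that is ≥ 398992: ⌈398992/69426⌉ × 69426 = 6 × 69426 = 416556.

416556 minutes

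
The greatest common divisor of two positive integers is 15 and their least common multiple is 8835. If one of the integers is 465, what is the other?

285

For two integers, gcd × lcm = product, so the other is (15 × 8835) / 465 = 132525 / 465 = 285.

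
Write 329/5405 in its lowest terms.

329 = 7 × 47
5405 = 5 × 23 × 47
gcd(329, 5405) = 47.
Divide numerator and denominator by 47: 329/5405 = 7/115.

7/115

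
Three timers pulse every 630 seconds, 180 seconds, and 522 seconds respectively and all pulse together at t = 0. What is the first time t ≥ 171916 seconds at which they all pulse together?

182700 seconds

Joint pulses occur at multiples of LCM(630, 180, 522).
630 = 2 × 3^2 × 5 × 7
180 = 2^2 × 3^2 × 5
522 = 2 × 3^2 × 29
LCM(630, 180, 522) = 2^2 × 3^2 × 5 × 7 × 29 = 36540.
Smallest multiple of 36540 that is ≥ 171916: ⌈171916/36540⌉ × 36540 = 5 × 36540 = 182700.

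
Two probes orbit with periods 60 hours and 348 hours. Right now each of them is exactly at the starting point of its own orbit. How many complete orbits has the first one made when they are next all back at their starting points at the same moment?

The first common completion time is the LCM of the periods.
60 = 2^2 × 3 × 5
348 = 2^2 × 3 × 29
LCM(60, 348) = 2^2 × 3 × 5 × 29 = 1740.
Orbits for period 60: 1740 / 60 = 29.

29 orbits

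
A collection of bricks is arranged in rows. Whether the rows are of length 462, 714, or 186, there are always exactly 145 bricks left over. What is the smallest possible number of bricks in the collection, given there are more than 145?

243619

N − 145 must be a common multiple of 462, 714, and 186.
462 = 2 × 3 × 7 × 11
714 = 2 × 3 × 7 × 17
186 = 2 × 3 × 31
LCM(462, 714, 186) = 2 × 3 × 7 × 11 × 17 × 31 = 243474.
Smallest N > 145 is LCM + 145 = 243474 + 145 = 243619.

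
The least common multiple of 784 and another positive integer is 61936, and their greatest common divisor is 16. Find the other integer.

1264

gcd × lcm = product of the two integers, so the other integer is (16 × 61936) / 784 = 1264.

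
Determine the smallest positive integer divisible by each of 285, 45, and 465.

26505

285 = 3 × 5 × 19
45 = 3^2 × 5
465 = 3 × 5 × 31
LCM(285, 45, 465) = 3^2 × 5 × 19 × 31 = 26505.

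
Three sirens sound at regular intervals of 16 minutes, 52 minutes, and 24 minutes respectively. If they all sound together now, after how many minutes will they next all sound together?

624 minutes

We need the least common multiple of the intervals.
16 = 2^4
52 = 2^2 × 13
24 = 2^3 × 3
LCM(16, 52, 24) = 2^4 × 3 × 13 = 624.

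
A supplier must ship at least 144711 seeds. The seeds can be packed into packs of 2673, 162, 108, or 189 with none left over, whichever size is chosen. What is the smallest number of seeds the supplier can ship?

The number of seeds must be a common multiple of 2673, 162, 108, and 189, so a multiple of their LCM.
2673 = 3^5 × 11
162 = 2 × 3^4
108 = 2^2 × 3^3
189 = 3^3 × 7
LCM(2673, 162, 108, 189) = 2^2 × 3^5 × 7 × 11 = 74844.
Smallest multiple of 74844 that is ≥ 144711: ⌈144711/74844⌉ × 74844 = 2 × 74844 = 149688.

149688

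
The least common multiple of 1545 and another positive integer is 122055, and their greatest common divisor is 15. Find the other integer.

1185

gcd × lcm = product of the two integers, so the other integer is (15 × 122055) / 1545 = 1185.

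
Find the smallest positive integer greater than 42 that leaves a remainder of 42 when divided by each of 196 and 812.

N − 42 must be a common multiple of 196 and 812.
196 = 2^2 × 7^2
812 = 2^2 × 7 × 29
LCM(196, 812) = 2^2 × 7^2 × 29 = 5684.
Smallest N > 42 is LCM + 42 = 5684 + 42 = 5726.

5726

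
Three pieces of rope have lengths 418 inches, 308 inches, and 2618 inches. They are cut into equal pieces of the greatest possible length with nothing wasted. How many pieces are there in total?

152

Piece length = gcd(418, 308, 2618).
418 = 2 × 11 × 19
308 = 2^2 × 7 × 11
2618 = 2 × 7 × 11 × 17
gcd(418, 308, 2618) = 2 × 11 = 22.
Total pieces = 418/22 + 308/22 + 2618/22 = 19 + 14 + 119 = 152.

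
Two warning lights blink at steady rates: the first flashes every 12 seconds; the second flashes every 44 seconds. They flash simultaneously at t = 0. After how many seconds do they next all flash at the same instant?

They coincide at every common multiple of the periods; the first is the LCM.
12 = 2^2 × 3
44 = 2^2 × 11
LCM(12, 44) = 2^2 × 3 × 11 = 132.

132 seconds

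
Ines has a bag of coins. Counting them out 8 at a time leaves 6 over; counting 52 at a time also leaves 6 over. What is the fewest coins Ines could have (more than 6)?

110

N − 6 must be a common multiple of 8 and 52.
8 = 2^3
52 = 2^2 × 13
LCM(8, 52) = 2^3 × 13 = 104.
Smallest N > 6 is LCM + 6 = 104 + 6 = 110.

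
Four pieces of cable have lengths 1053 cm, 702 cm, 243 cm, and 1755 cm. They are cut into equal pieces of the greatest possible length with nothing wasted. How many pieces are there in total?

Piece length = gcd(1053, 702, 243, 1755).
1053 = 3^4 × 13
702 = 2 × 3^3 × 13
243 = 3^5
1755 = 3^3 × 5 × 13
gcd(1053, 702, 243, 1755) = 3^3 = 27.
Total pieces = 1053/27 + 702/27 + 243/27 + 1755/27 = 39 + 26 + 9 + 65 = 139.

139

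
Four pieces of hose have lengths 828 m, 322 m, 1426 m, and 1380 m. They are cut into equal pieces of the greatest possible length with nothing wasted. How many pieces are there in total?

Piece length = gcd(828, 322, 1426, 1380).
828 = 2^2 × 3^2 × 23
322 = 2 × 7 × 23
1426 = 2 × 23 × 31
1380 = 2^2 × 3 × 5 × 23
gcd(828, 322, 1426, 1380) = 2 × 23 = 46.
Total pieces = 828/46 + 322/46 + 1426/46 + 1380/46 = 18 + 7 + 31 + 30 = 86.

86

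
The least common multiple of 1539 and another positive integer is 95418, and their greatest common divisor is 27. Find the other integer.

gcd × lcm = product of the two integers, so the other integer is (27 × 95418) / 1539 = 1674.

1674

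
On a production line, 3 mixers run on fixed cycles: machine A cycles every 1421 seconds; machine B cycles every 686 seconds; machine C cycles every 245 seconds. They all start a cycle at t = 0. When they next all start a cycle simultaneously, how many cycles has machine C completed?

406 cycles

The first common completion time is the LCM of the periods.
1421 = 7^2 × 29
686 = 2 × 7^3
245 = 5 × 7^2
LCM(1421, 686, 245) = 2 × 5 × 7^3 × 29 = 99470.
Cycles for period 245: 99470 / 245 = 406.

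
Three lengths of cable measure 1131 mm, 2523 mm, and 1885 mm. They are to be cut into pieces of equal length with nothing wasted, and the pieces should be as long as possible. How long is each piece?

The greatest length dividing all of 1131, 2523, and 1885 is their gcd.
1131 = 3 × 13 × 29
2523 = 3 × 29^2
1885 = 5 × 13 × 29
gcd(1131, 2523, 1885) = 29.

29 mm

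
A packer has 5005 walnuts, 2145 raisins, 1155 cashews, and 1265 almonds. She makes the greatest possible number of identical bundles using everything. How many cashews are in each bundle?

21

Number of bundles = gcd(5005, 2145, 1155, 1265).
5005 = 5 × 7 × 11 × 13
2145 = 3 × 5 × 11 × 13
1155 = 3 × 5 × 7 × 11
1265 = 5 × 11 × 23
gcd(5005, 2145, 1155, 1265) = 5 × 11 = 55.
cashews per bundle = 1155 / 55 = 21.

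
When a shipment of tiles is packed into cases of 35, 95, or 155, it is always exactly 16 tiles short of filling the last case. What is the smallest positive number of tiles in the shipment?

20599

Being 16 short of a full case of size k means N ≡ −16 (mod k), i.e. N + 16 is a multiple of each size.
35 = 5 × 7
95 = 5 × 19
155 = 5 × 31
LCM(35, 95, 155) = 5 × 7 × 19 × 31 = 20615.
Smallest positive N is 20615 − 16 = 20599.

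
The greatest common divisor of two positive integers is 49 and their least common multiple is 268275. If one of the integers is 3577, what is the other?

3675

For two integers, gcd × lcm = product, so the other is (49 × 268275) / 3577 = 13145475 / 3577 = 3675.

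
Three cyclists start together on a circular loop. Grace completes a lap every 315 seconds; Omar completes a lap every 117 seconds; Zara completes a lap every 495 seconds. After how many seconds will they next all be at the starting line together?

We need the least common multiple of the intervals.
315 = 3^2 × 5 × 7
117 = 3^2 × 13
495 = 3^2 × 5 × 11
LCM(315, 117, 495) = 3^2 × 5 × 7 × 11 × 13 = 45045.

45045 seconds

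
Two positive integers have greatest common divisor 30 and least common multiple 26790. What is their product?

803700

For any two positive integers, gcd × lcm = product = 30 × 26790 = 803700.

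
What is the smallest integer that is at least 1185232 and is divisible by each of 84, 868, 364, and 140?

1354080

The integer must be a common multiple of 84, 868, 364, and 140, so a multiple of their LCM.
84 = 2^2 × 3 × 7
868 = 2^2 × 7 × 31
364 = 2^2 × 7 × 13
140 = 2^2 × 5 × 7
LCM(84, 868, 364, 140) = 2^2 × 3 × 5 × 7 × 13 × 31 = 169260.
Smallest multiple of 169260 that is ≥ 1185232: ⌈1185232/169260⌉ × 169260 = 8 × 169260 = 1354080.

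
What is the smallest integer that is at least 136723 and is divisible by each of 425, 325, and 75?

The integer must be a common multiple of 425, 325, and 75, so a multiple of their LCM.
425 = 5^2 × 17
325 = 5^2 × 13
75 = 3 × 5^2
LCM(425, 325, 75) = 3 × 5^2 × 13 × 17 = 16575.
Smallest multiple of 16575 that is ≥ 136723: ⌈136723/16575⌉ × 16575 = 9 × 16575 = 149175.

149175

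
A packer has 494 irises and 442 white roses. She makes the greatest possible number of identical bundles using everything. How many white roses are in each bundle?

Number of bundles = gcd(494, 442).
494 = 2 × 13 × 19
442 = 2 × 13 × 17
gcd(494, 442) = 2 × 13 = 26.
white roses per bundle = 442 / 26 = 17.

17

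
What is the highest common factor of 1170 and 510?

30

1170 = 2 × 3^2 × 5 × 13
510 = 2 × 3 × 5 × 17
gcd(1170, 510) = 2 × 3 × 5 = 30.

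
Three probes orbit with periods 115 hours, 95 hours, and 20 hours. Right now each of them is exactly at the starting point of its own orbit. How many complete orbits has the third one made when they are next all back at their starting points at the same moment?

They are all back at their starting positions together after one LCM of the periods.
115 = 5 × 23
95 = 5 × 19
20 = 2^2 × 5
LCM(115, 95, 20) = 2^2 × 5 × 19 × 23 = 8740.
Orbits for period 20: 8740 / 20 = 437.

437 orbits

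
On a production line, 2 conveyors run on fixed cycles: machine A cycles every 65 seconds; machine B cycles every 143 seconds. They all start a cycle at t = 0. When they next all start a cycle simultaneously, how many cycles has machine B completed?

The first common completion time is the LCM of the periods.
65 = 5 × 13
143 = 11 × 13
LCM(65, 143) = 5 × 11 × 13 = 715.
Cycles for period 143: 715 / 143 = 5.

5 cycles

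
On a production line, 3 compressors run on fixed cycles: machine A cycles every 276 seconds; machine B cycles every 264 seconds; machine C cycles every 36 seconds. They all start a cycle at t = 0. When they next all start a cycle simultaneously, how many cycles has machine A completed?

They are all back at their starting positions together after one LCM of the periods.
276 = 2^2 × 3 × 23
264 = 2^3 × 3 × 11
36 = 2^2 × 3^2
LCM(276, 264, 36) = 2^3 × 3^2 × 11 × 23 = 18216.
Cycles for period 276: 18216 / 276 = 66.

66 cycles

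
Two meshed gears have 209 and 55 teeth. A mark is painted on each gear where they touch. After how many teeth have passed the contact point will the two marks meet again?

1045 teeth

The first simultaneous occurrence is after LCM of the individual periods.
209 = 11 × 19
55 = 5 × 11
LCM(209, 55) = 5 × 11 × 19 = 1045.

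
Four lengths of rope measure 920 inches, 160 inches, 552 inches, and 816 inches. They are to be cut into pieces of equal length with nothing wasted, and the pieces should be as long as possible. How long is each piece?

8 inches

The greatest length dividing all of 920, 160, 552, and 816 is their gcd.
920 = 2^3 × 5 × 23
160 = 2^5 × 5
552 = 2^3 × 3 × 23
816 = 2^4 × 3 × 17
gcd(920, 160, 552, 816) = 2^3 = 8.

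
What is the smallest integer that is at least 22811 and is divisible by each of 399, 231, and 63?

26334

The integer must be a common multiple of 399, 231, and 63, so a multiple of their LCM.
399 = 3 × 7 × 19
231 = 3 × 7 × 11
63 = 3^2 × 7
LCM(399, 231, 63) = 3^2 × 7 × 11 × 19 = 13167.
Smallest multiple of 13167 that is ≥ 22811: ⌈22811/13167⌉ × 13167 = 2 × 13167 = 26334.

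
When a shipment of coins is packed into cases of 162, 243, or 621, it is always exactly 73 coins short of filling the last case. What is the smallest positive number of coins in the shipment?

11105

Being 73 short of a full case of size k means N ≡ −73 (mod k), i.e. N + 73 is a multiple of each size.
162 = 2 × 3^4
243 = 3^5
621 = 3^3 × 23
LCM(162, 243, 621) = 2 × 3^5 × 23 = 11178.
Smallest positive N is 11178 − 73 = 11105.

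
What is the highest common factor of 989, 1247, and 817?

989 = 23 × 43
1247 = 29 × 43
817 = 19 × 43
gcd(989, 1247, 817) = 43.

43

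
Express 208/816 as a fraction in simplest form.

208 = 2^4 × 13
816 = 2^4 × 3 × 17
gcd(208, 816) = 2^4 = 16.
Divide numerator and denominator by 16: 208/816 = 13/51.

13/51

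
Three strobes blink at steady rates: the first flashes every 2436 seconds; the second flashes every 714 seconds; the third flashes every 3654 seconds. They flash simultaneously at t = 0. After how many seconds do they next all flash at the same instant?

We need the least common multiple of the intervals.
2436 = 2^2 × 3 × 7 × 29
714 = 2 × 3 × 7 × 17
3654 = 2 × 3^2 × 7 × 29
LCM(2436, 714, 3654) = 2^2 × 3^2 × 7 × 17 × 29 = 124236.

124236 seconds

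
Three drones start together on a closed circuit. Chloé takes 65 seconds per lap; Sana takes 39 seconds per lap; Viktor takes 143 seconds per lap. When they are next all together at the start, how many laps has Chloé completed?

All finish a whole number of cycles simultaneously at t = LCM of the periods.
65 = 5 × 13
39 = 3 × 13
143 = 11 × 13
LCM(65, 39, 143) = 3 × 5 × 11 × 13 = 2145.
Laps for period 65: 2145 / 65 = 33.

33 laps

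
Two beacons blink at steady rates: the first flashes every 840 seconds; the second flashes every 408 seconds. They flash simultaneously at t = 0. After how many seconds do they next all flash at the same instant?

We need the least common multiple of the intervals.
840 = 2^3 × 3 × 5 × 7
408 = 2^3 × 3 × 17
LCM(840, 408) = 2^3 × 3 × 5 × 7 × 17 = 14280.

14280 seconds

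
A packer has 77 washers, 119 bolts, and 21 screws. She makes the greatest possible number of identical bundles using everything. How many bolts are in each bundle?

17

Number of bundles = gcd(77, 119, 21).
77 = 7 × 11
119 = 7 × 17
21 = 3 × 7
gcd(77, 119, 21) = 7.
bolts per bundle = 119 / 7 = 17.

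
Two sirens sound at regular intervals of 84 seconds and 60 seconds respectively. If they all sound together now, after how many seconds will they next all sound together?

They coincide at every common multiple of the periods; the first is the LCM.
84 = 2^2 × 3 × 7
60 = 2^2 × 3 × 5
LCM(84, 60) = 2^2 × 3 × 5 × 7 = 420.

420 seconds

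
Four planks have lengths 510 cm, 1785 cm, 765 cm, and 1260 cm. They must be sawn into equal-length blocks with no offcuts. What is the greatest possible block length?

The block length must divide every plank, so the greatest is gcd(510, 1785, 765, 1260).
510 = 2 × 3 × 5 × 17
1785 = 3 × 5 × 7 × 17
765 = 3^2 × 5 × 17
1260 = 2^2 × 3^2 × 5 × 7
gcd(510, 1785, 765, 1260) = 3 × 5 = 15.

15 cm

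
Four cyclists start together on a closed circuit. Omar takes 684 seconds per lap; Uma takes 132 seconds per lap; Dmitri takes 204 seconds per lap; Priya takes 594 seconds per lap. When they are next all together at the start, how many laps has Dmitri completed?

1881 laps

All finish a whole number of cycles simultaneously at t = LCM of the periods.
684 = 2^2 × 3^2 × 19
132 = 2^2 × 3 × 11
204 = 2^2 × 3 × 17
594 = 2 × 3^3 × 11
LCM(684, 132, 204, 594) = 2^2 × 3^3 × 11 × 17 × 19 = 383724.
Laps for period 204: 383724 / 204 = 1881.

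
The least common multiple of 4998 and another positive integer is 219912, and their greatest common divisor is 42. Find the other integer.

gcd × lcm = product of the two integers, so the other integer is (42 × 219912) / 4998 = 1848.

1848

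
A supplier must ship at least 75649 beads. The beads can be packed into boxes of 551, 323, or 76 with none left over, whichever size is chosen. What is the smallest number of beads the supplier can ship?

112404

The number of beads must be a common multiple of 551, 323, and 76, so a multiple of their LCM.
551 = 19 × 29
323 = 17 × 19
76 = 2^2 × 19
LCM(551, 323, 76) = 2^2 × 17 × 19 × 29 = 37468.
Smallest multiple of 37468 that is ≥ 75649: ⌈75649/37468⌉ × 37468 = 3 × 37468 = 112404.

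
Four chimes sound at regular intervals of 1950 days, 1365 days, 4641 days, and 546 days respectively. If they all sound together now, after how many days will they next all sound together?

232050 days

We need the least common multiple of the intervals.
1950 = 2 × 3 × 5^2 × 13
1365 = 3 × 5 × 7 × 13
4641 = 3 × 7 × 13 × 17
546 = 2 × 3 × 7 × 13
LCM(1950, 1365, 4641, 546) = 2 × 3 × 5^2 × 7 × 13 × 17 = 232050.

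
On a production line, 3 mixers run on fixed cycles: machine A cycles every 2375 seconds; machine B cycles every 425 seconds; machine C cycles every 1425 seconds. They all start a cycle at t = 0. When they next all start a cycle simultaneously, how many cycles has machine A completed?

The first common completion time is the LCM of the periods.
2375 = 5^3 × 19
425 = 5^2 × 17
1425 = 3 × 5^2 × 19
LCM(2375, 425, 1425) = 3 × 5^3 × 17 × 19 = 121125.
Cycles for period 2375: 121125 / 2375 = 51.

51 cycles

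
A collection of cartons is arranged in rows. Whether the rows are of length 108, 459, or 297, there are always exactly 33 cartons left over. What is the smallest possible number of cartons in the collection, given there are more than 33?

20229

N − 33 must be a common multiple of 108, 459, and 297.
108 = 2^2 × 3^3
459 = 3^3 × 17
297 = 3^3 × 11
LCM(108, 459, 297) = 2^2 × 3^3 × 11 × 17 = 20196.
Smallest N > 33 is LCM + 33 = 20196 + 33 = 20229.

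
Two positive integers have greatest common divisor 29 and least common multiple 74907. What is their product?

For any two positive integers, gcd × lcm = product = 29 × 74907 = 2172303.

2172303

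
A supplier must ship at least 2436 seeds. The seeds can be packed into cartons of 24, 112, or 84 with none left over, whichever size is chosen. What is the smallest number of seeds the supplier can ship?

2688

The number of seeds must be a common multiple of 24, 112, and 84, so a multiple of their LCM.
24 = 2^3 × 3
112 = 2^4 × 7
84 = 2^2 × 3 × 7
LCM(24, 112, 84) = 2^4 × 3 × 7 = 336.
Smallest multiple of 336 that is ≥ 2436: ⌈2436/336⌉ × 336 = 8 × 336 = 2688.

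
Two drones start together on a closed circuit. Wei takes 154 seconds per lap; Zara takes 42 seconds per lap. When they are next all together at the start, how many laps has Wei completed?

3 laps

They are all back at their starting positions together after one LCM of the periods.
154 = 2 × 7 × 11
42 = 2 × 3 × 7
LCM(154, 42) = 2 × 3 × 7 × 11 = 462.
Laps for period 154: 462 / 154 = 3.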